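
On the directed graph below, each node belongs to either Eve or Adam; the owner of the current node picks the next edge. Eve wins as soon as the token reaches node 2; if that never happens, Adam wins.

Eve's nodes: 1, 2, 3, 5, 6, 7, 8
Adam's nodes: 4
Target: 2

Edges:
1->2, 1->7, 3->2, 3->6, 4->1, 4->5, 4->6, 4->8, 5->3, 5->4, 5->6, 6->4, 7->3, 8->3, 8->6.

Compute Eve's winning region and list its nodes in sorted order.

A0 = {2}
A1: add {1, 3} — 1 (Eve) has 1→2; 3 (Eve) has 3→2.
A2: add {5, 7, 8} — 5 (Eve) has 5→3; 7 (Eve) has 7→3; 8 (Eve) has 8→3.
A3 = A2; e.g. 4 (Adam) can still go to 6. Fixed point.
Eve's winning region = {1, 2, 3, 5, 7, 8}.

1, 2, 3, 5, 7, 8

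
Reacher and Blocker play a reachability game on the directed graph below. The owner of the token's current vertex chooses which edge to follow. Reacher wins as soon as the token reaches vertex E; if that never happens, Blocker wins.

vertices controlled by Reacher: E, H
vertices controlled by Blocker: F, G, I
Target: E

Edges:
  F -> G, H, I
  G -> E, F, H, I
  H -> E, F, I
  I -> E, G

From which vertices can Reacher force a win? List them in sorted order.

E, H

A0 = {E}
A1: add {H} — H (Reacher) has H→E.
A2 = A1; e.g. F (Blocker) can still go to G. Fixed point.
Reacher's winning region = {E, H}.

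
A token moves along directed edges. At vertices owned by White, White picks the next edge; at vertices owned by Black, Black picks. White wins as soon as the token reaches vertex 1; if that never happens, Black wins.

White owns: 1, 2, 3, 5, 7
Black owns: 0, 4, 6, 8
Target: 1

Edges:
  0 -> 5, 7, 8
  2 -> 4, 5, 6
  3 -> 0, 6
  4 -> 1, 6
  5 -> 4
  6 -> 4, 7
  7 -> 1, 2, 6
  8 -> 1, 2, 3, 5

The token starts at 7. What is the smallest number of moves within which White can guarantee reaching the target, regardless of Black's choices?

1

A0 = {1}
A1: add {7} — 7 (White) has 7→1.
A2 = A1; e.g. 0 (Black) can still go to 5. Fixed point.
7 enters the attractor at level 1, so White can force the target in 1 move from there.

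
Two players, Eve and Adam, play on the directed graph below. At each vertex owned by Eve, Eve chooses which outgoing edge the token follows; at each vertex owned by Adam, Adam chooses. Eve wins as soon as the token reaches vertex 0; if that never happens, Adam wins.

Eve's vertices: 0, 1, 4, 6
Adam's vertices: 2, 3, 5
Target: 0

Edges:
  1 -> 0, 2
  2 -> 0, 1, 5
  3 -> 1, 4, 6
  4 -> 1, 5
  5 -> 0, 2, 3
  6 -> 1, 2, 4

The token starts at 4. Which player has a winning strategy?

Eve

A0 = {0}
A1: add {1} — 1 (Eve) has 1→0.
A2: add {4, 6} — 4 (Eve) has 4→1; 6 (Eve) has 6→1.
4 ∈ A2, so Eve can force the target.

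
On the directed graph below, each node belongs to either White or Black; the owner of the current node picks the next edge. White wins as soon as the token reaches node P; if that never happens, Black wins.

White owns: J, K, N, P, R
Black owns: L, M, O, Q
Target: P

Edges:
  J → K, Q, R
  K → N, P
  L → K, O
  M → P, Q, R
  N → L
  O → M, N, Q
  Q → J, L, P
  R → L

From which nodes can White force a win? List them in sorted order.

A0 = {P}
A1: add {K} — K (White) has K→P.
A2: add {J} — J (White) has J→K.
A3 = A2; e.g. L (Black) can still go to O. Fixed point.
White's winning region = {J, K, P}.

J, K, P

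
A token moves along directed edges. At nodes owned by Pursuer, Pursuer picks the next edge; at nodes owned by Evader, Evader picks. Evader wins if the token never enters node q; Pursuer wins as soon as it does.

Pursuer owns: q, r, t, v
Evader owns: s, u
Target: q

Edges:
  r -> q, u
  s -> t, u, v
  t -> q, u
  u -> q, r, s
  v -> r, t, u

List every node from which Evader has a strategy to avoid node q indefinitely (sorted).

A0 = {q}
A1: add {r, t} — r (Pursuer) has r→q; t (Pursuer) has t→q.
A2: add {v} — v (Pursuer) has v→r.
A3 = A2; e.g. s (Evader) can still go to u. Fixed point.
Pursuer's attractor = {q, r, t, v}; Evader avoids the target exactly from the complement.

s, u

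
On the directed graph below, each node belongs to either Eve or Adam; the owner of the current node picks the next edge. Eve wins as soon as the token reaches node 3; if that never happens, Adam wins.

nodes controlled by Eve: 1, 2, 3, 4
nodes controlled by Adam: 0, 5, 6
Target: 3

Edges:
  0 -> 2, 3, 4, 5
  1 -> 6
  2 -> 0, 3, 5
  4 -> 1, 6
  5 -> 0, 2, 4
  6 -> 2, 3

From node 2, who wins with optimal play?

Eve

A0 = {3}
A1: add {2} — 2 (Eve) has 2→3.
2 ∈ A1, so Eve can force the target.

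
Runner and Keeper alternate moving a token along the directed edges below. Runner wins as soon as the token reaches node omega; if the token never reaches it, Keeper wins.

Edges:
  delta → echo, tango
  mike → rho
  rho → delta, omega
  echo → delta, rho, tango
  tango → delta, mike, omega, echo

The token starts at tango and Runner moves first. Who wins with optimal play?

Runner

Track states (vertex, player-to-move).
A0 = {(omega,Runner), (omega,Keeper)}
A1: add {(rho,Runner), (tango,Runner)}.
(tango,Runner) ∈ A1 ⇒ Runner forces the target.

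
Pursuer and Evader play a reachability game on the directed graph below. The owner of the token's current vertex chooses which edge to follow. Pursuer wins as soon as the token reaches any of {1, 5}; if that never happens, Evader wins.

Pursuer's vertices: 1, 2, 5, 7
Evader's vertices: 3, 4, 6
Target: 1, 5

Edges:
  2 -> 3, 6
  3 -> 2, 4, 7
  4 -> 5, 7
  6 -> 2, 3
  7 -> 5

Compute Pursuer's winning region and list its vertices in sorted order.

A0 = {1, 5}
A1: add {7} — 7 (Pursuer) has 7→5.
A2: add {4} — 4 (Evader): all of {5, 7} already in.
A3 = A2; e.g. 2 (Pursuer) has no edge into A2. Fixed point.
Pursuer's winning region = {1, 4, 5, 7}.

1, 4, 5, 7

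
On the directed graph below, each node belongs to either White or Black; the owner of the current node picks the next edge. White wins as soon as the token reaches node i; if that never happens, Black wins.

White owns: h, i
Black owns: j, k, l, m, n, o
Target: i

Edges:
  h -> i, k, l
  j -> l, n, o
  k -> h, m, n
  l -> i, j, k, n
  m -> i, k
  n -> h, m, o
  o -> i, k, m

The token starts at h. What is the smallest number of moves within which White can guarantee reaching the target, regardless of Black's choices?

1

A0 = {i}
A1: add {h} — h (White) has h→i.
A2 = A1; e.g. j (Black) can still go to l. Fixed point.
h enters the attractor at level 1, so White can force the target in 1 move from there.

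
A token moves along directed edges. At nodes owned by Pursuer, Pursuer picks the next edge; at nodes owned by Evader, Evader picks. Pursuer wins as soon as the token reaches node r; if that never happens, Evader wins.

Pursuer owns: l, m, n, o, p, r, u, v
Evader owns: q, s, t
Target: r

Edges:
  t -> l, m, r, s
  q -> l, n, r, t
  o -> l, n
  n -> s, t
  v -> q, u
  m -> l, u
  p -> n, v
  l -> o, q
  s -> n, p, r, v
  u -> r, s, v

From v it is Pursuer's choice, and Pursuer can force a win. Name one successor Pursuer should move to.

A0 = {r}
A1: add {u} — u (Pursuer) has u→r.
A2: add {m, v} — m (Pursuer) has m→u; v (Pursuer) has v→u.
A3: add {p} — p (Pursuer) has p→v.
A4 = A3; e.g. l (Pursuer) has no edge into A3. Fixed point.
From v, successor u is in the attractor (rank 1); the other successor q is not.

u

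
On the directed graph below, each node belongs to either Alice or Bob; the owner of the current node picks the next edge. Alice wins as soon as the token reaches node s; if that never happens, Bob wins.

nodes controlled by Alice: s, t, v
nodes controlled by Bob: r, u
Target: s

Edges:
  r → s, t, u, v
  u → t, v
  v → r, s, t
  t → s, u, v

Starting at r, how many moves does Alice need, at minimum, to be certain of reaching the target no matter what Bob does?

A0 = {s}
A1: add {t, v} — t (Alice) has t→s; v (Alice) has v→s.
A2: add {u} — u (Bob): all of {t, v} already in.
A3: add {r} — r (Bob): all of {s, t, u, v} already in.
A3 = all vertices. Fixed point.
r enters the attractor at level 3, so Alice can force the target in 3 moves from there.

3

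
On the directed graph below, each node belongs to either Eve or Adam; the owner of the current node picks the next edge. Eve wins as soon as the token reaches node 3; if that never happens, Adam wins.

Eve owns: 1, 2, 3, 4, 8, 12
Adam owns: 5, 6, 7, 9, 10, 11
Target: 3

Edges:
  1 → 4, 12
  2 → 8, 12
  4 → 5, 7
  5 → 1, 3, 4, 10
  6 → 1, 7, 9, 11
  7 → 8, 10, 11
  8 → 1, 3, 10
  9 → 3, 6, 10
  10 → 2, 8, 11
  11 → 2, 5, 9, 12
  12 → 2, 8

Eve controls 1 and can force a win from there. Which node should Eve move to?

12

A0 = {3}
A1: add {8} — 8 (Eve) has 8→3.
A2: add {2, 12} — 2 (Eve) has 2→8; 12 (Eve) has 12→8.
A3: add {1} — 1 (Eve) has 1→12.
A4 = A3; e.g. 4 (Eve) has no edge into A3. Fixed point.
From 1, successor 12 is in the attractor (rank 2); the other successor 4 is not.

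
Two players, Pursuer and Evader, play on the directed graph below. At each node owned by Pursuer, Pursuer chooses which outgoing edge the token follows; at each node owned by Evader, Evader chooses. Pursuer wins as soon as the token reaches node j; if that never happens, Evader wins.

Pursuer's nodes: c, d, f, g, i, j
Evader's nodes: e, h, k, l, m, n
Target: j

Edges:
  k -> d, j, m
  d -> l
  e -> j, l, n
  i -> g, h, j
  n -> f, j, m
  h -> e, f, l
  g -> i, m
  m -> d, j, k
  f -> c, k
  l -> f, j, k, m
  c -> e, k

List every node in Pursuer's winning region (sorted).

A0 = {j}
A1: add {i} — i (Pursuer) has i→j.
A2: add {g} — g (Pursuer) has g→i.
A3 = A2; e.g. c (Pursuer) has no edge into A2. Fixed point.
Pursuer's winning region = {g, i, j}.

g, i, j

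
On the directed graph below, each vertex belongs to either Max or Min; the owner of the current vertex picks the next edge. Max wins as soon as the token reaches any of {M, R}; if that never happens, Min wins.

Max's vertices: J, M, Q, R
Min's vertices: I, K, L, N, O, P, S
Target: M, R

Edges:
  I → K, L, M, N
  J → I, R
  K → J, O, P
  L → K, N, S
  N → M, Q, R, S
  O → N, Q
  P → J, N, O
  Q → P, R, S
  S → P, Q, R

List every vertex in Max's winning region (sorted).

A0 = {M, R}
A1: add {J, Q} — J (Max) has J→R; Q (Max) has Q→R.
A2 = A1; e.g. I (Min) can still go to K. Fixed point.
Max's winning region = {J, M, Q, R}.

J, M, Q, R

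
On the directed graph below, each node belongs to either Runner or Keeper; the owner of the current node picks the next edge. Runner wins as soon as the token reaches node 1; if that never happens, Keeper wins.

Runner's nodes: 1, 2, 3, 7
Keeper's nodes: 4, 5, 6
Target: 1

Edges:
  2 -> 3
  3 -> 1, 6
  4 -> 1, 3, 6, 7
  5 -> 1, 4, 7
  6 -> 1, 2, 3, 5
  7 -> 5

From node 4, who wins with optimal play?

A0 = {1}
A1: add {3} — 3 (Runner) has 3→1.
A2: add {2} — 2 (Runner) has 2→3.
A3 = A2; e.g. 4 (Keeper) can still go to 6. Fixed point.
4 never enters the attractor, so Keeper can avoid the target forever.

Keeper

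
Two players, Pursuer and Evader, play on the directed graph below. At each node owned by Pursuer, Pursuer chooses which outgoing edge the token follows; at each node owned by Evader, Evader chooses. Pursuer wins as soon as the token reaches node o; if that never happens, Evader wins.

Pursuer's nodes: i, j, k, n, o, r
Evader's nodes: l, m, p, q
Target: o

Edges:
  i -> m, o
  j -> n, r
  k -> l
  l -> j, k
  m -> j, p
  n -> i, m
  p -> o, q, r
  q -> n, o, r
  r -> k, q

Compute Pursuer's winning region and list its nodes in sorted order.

A0 = {o}
A1: add {i} — i (Pursuer) has i→o.
A2: add {n} — n (Pursuer) has n→i.
A3: add {j} — j (Pursuer) has j→n.
A4 = A3; e.g. k (Pursuer) has no edge into A3. Fixed point.
Pursuer's winning region = {i, j, n, o}.

i, j, n, o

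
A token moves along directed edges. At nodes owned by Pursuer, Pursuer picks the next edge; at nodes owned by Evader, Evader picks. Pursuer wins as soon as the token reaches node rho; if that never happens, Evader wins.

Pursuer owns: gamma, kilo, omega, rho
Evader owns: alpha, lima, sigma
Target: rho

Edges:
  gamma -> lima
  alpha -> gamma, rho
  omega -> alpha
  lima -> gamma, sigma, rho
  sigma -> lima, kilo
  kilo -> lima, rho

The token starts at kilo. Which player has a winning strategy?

A0 = {rho}
A1: add {kilo} — kilo (Pursuer) has kilo→rho.
A2 = A1; e.g. gamma (Pursuer) has no edge into A1. Fixed point.
kilo ∈ A1, so Pursuer can force the target.

Pursuer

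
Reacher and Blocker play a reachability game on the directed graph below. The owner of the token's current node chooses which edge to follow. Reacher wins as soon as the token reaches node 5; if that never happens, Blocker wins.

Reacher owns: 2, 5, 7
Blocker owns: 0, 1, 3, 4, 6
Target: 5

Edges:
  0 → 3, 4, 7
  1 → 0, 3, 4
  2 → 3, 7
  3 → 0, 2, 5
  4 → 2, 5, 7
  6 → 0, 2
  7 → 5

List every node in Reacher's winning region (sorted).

A0 = {5}
A1: add {7} — 7 (Reacher) has 7→5.
A2: add {2} — 2 (Reacher) has 2→7.
A3: add {4} — 4 (Blocker): all of {2, 5, 7} already in.
A4 = A3; e.g. 0 (Blocker) can still go to 3. Fixed point.
Reacher's winning region = {2, 4, 5, 7}.

2, 4, 5, 7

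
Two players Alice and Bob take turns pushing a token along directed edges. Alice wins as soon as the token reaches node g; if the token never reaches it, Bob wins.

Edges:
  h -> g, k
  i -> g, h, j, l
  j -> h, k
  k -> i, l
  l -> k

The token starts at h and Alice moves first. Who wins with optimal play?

Alice

Track states (vertex, player-to-move).
A0 = {(g,Alice), (g,Bob)}
A1: add {(h,Alice), (i,Alice)}.
(h,Alice) ∈ A1 ⇒ Alice forces the target.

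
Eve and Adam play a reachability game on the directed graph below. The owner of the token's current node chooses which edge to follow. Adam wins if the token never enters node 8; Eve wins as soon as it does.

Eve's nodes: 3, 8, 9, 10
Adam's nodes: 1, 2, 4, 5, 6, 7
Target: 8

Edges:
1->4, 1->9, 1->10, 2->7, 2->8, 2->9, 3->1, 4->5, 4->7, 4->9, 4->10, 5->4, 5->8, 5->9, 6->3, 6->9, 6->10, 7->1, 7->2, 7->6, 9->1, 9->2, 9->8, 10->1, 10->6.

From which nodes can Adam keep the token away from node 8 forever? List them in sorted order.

A0 = {8}
A1: add {9} — 9 (Eve) has 9→8.
A2 = A1; e.g. 1 (Adam) can still go to 4. Fixed point.
Eve's attractor = {8, 9}; Adam avoids the target exactly from the complement.

1, 2, 3, 4, 5, 6, 7, 10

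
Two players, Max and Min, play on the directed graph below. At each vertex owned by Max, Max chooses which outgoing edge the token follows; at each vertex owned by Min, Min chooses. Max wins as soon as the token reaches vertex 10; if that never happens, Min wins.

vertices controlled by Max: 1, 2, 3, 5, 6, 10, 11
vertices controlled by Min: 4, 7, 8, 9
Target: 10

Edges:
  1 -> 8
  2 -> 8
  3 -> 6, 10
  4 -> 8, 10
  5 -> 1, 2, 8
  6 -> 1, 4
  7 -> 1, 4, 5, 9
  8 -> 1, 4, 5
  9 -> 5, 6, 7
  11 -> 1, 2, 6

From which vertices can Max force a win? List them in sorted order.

3, 10

A0 = {10}
A1: add {3} — 3 (Max) has 3→10.
A2 = A1; e.g. 1 (Max) has no edge into A1. Fixed point.
Max's winning region = {3, 10}.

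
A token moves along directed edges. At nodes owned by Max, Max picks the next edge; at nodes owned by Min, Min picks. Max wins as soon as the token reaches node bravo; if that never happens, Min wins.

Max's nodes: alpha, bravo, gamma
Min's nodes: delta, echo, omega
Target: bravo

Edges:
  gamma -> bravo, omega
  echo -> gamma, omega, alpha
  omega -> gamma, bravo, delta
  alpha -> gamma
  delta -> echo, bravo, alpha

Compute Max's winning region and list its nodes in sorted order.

alpha, bravo, gamma

A0 = {bravo}
A1: add {gamma} — gamma (Max) has gamma→bravo.
A2: add {alpha} — alpha (Max) has alpha→gamma.
A3 = A2; e.g. echo (Min) can still go to omega. Fixed point.
Max's winning region = {alpha, bravo, gamma}.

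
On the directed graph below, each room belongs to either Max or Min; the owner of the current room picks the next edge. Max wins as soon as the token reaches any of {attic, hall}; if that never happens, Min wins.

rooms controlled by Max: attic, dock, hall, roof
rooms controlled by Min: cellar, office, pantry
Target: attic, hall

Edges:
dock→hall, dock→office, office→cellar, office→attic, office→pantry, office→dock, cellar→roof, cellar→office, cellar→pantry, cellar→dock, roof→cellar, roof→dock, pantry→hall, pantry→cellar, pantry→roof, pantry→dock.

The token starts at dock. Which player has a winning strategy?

Max

A0 = {attic, hall}
A1: add {dock} — dock (Max) has dock→hall.
dock ∈ A1, so Max can force the target.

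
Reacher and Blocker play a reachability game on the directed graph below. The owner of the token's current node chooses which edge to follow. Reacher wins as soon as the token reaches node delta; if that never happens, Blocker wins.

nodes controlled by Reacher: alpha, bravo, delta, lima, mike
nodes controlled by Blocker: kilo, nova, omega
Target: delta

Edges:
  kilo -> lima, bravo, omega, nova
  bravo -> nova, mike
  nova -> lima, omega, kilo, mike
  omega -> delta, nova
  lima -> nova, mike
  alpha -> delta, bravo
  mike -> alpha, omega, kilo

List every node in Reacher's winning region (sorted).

A0 = {delta}
A1: add {alpha} — alpha (Reacher) has alpha→delta.
A2: add {mike} — mike (Reacher) has mike→alpha.
A3: add {bravo, lima} — lima (Reacher) has lima→mike; bravo (Reacher) has bravo→mike.
A4 = A3; e.g. omega (Blocker) can still go to nova. Fixed point.
Reacher's winning region = {alpha, bravo, delta, lima, mike}.

alpha, bravo, delta, lima, mike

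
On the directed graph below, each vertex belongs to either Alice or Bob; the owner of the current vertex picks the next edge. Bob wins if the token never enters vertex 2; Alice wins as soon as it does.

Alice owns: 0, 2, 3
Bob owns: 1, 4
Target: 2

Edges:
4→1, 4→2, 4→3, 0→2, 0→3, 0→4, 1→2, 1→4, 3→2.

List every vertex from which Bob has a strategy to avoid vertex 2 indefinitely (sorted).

A0 = {2}
A1: add {0, 3} — 0 (Alice) has 0→2; 3 (Alice) has 3→2.
A2 = A1; e.g. 1 (Bob) can still go to 4. Fixed point.
Alice's attractor = {0, 2, 3}; Bob avoids the target exactly from the complement.

1, 4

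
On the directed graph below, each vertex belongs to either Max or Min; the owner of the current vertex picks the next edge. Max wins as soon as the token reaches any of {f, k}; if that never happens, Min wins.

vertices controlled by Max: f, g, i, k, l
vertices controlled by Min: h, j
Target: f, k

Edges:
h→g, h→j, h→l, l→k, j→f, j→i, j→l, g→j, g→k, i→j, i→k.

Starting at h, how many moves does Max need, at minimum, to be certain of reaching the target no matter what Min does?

3

A0 = {f, k}
A1: add {g, i, l} — g (Max) has g→k; i (Max) has i→k; l (Max) has l→k.
A2: add {j} — j (Min): all of {f, i, l} already in.
A3: add {h} — h (Min): all of {g, j, l} already in.
A3 = all vertices. Fixed point.
h enters the attractor at level 3, so Max can force the target in 3 moves from there.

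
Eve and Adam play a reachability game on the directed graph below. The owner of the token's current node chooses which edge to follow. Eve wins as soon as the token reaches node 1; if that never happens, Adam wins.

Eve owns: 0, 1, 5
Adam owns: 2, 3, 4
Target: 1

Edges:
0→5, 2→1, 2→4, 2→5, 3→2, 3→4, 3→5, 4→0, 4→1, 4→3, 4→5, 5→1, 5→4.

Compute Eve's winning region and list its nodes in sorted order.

A0 = {1}
A1: add {5} — 5 (Eve) has 5→1.
A2: add {0} — 0 (Eve) has 0→5.
A3 = A2; e.g. 2 (Adam) can still go to 4. Fixed point.
Eve's winning region = {0, 1, 5}.

0, 1, 5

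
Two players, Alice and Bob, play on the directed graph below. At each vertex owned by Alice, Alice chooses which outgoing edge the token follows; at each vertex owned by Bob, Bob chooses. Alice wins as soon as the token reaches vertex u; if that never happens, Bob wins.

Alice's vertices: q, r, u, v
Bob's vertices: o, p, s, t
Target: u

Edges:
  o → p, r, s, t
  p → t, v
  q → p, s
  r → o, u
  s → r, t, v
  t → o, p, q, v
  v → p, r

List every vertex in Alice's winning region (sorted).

A0 = {u}
A1: add {r} — r (Alice) has r→u.
A2: add {v} — v (Alice) has v→r.
A3 = A2; e.g. o (Bob) can still go to p. Fixed point.
Alice's winning region = {r, u, v}.

r, u, v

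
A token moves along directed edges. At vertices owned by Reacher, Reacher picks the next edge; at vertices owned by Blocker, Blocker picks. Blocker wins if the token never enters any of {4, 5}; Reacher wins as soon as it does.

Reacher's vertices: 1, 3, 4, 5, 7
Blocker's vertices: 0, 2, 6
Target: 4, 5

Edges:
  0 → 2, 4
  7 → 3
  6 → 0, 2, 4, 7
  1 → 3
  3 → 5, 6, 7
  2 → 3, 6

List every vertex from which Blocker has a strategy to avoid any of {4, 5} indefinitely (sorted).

0, 2, 6

A0 = {4, 5}
A1: add {3} — 3 (Reacher) has 3→5.
A2: add {1, 7} — 1 (Reacher) has 1→3; 7 (Reacher) has 7→3.
A3 = A2; e.g. 0 (Blocker) can still go to 2. Fixed point.
Reacher's attractor = {1, 3, 4, 5, 7}; Blocker avoids the target exactly from the complement.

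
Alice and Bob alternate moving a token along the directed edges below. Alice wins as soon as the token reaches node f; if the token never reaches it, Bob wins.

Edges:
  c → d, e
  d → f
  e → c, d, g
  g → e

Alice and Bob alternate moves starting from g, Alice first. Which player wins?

Track states (vertex, player-to-move).
A0 = {(f,Alice), (f,Bob)}
A1: add {(d,Alice), (d,Bob)}.
A2: add {(c,Alice), (e,Alice)}.
A3: add {(c,Bob), (g,Bob)}.
A4 = A3; e.g. (e,Bob) stays out. (g,Alice) never enters ⇒ Bob avoids the target.

Bob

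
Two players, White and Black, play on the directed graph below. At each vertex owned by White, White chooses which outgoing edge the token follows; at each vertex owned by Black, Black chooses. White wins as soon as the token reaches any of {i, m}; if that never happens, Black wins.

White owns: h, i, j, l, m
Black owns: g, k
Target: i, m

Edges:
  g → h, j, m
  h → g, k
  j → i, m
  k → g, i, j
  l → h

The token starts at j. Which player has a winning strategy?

White

A0 = {i, m}
A1: add {j} — j (White) has j→i.
A2 = A1; e.g. g (Black) can still go to h. Fixed point.
j ∈ A1, so White can force the target.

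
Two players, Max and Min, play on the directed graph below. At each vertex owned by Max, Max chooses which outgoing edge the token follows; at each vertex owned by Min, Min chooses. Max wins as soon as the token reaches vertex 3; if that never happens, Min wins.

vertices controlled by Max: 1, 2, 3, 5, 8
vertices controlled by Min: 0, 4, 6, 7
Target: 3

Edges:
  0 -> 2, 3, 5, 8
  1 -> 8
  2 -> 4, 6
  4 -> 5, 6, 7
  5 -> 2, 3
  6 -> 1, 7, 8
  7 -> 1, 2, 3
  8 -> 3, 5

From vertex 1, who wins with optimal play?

Max

A0 = {3}
A1: add {5, 8} — 5 (Max) has 5→3; 8 (Max) has 8→3.
A2: add {1} — 1 (Max) has 1→8.
A3 = A2; e.g. 0 (Min) can still go to 2. Fixed point.
1 ∈ A2, so Max can force the target.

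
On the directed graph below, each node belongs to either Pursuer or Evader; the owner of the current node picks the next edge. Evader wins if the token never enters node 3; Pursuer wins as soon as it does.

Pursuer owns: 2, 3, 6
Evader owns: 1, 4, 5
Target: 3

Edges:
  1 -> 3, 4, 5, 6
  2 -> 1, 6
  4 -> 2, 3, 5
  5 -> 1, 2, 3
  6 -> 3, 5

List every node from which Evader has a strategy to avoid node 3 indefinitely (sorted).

A0 = {3}
A1: add {6} — 6 (Pursuer) has 6→3.
A2: add {2} — 2 (Pursuer) has 2→6.
A3 = A2; e.g. 1 (Evader) can still go to 4. Fixed point.
Pursuer's attractor = {2, 3, 6}; Evader avoids the target exactly from the complement.

1, 4, 5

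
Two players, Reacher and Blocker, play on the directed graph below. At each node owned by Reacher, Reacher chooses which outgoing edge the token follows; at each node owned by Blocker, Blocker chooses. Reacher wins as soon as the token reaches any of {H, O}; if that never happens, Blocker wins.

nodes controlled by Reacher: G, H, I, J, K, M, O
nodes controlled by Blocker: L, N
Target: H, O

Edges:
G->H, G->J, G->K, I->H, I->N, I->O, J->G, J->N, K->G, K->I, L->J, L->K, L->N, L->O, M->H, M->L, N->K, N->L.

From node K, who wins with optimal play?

Reacher

A0 = {H, O}
A1: add {G, I, M} — G (Reacher) has G→H; I (Reacher) has I→H; M (Reacher) has M→H.
A2: add {J, K} — J (Reacher) has J→G; K (Reacher) has K→G.
A3 = A2; e.g. L (Blocker) can still go to N. Fixed point.
K ∈ A2, so Reacher can force the target.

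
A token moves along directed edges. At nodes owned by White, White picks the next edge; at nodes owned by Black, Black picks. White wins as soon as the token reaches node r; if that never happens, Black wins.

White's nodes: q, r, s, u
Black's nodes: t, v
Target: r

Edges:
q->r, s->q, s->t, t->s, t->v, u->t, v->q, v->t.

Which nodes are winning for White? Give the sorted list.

A0 = {r}
A1: add {q} — q (White) has q→r.
A2: add {s} — s (White) has s→q.
A3 = A2; e.g. t (Black) can still go to v. Fixed point.
White's winning region = {q, r, s}.

q, r, s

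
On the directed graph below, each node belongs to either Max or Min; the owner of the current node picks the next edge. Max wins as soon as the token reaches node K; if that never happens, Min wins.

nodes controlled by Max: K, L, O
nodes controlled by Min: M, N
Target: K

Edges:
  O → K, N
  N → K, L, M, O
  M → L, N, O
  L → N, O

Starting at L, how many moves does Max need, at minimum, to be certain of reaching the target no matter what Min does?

A0 = {K}
A1: add {O} — O (Max) has O→K.
A2: add {L} — L (Max) has L→O.
A3 = A2; e.g. M (Min) can still go to N. Fixed point.
L enters the attractor at level 2, so Max can force the target in 2 moves from there.

2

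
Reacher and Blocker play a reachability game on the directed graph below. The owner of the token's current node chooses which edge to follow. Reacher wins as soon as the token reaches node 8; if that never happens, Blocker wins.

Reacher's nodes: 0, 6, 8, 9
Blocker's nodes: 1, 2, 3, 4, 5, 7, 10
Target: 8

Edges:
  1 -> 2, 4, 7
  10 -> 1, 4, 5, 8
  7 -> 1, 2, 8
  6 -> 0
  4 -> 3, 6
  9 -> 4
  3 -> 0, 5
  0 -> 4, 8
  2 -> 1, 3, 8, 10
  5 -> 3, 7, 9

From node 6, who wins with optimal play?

A0 = {8}
A1: add {0} — 0 (Reacher) has 0→8.
A2: add {6} — 6 (Reacher) has 6→0.
A3 = A2; e.g. 1 (Blocker) can still go to 2. Fixed point.
6 ∈ A2, so Reacher can force the target.

Reacher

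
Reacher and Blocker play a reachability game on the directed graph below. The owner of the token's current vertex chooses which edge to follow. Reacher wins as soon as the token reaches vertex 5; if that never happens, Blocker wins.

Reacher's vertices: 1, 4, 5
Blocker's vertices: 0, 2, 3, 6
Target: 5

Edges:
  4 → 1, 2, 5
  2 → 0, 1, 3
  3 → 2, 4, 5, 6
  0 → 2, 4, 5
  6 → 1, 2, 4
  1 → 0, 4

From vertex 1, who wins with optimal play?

A0 = {5}
A1: add {4} — 4 (Reacher) has 4→5.
A2: add {1} — 1 (Reacher) has 1→4.
A3 = A2; e.g. 0 (Blocker) can still go to 2. Fixed point.
1 ∈ A2, so Reacher can force the target.

Reacher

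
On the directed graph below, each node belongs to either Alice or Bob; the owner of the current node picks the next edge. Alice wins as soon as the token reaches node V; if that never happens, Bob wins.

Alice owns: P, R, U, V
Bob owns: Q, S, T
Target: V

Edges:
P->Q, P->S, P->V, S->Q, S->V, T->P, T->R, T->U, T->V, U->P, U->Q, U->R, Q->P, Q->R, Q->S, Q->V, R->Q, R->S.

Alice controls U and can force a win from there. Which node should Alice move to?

A0 = {V}
A1: add {P} — P (Alice) has P→V.
A2: add {U} — U (Alice) has U→P.
A3 = A2; e.g. Q (Bob) can still go to R. Fixed point.
From U, successor P is in the attractor (rank 1); the other successors Q, R are not.

P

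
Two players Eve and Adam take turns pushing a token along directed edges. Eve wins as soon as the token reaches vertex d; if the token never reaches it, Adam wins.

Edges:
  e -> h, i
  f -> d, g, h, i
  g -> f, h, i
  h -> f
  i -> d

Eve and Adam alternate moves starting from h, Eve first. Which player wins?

Adam

Track states (vertex, player-to-move).
A0 = {(d,Eve), (d,Adam)}
A1: add {(f,Eve), (i,Eve), (i,Adam)}.
A2: add {(e,Eve), (g,Eve), (h,Adam)}.
A3 = A2; e.g. (e,Adam) stays out. (h,Eve) never enters ⇒ Adam avoids the target.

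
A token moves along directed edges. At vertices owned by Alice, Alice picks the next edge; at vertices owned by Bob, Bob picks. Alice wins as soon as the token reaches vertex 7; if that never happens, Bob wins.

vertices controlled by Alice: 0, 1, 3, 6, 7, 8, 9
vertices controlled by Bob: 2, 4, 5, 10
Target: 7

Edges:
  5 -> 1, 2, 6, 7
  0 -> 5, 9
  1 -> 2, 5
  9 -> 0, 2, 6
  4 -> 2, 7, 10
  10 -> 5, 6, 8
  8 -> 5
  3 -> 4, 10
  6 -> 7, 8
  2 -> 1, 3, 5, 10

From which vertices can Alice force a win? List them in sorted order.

0, 6, 7, 9

A0 = {7}
A1: add {6} — 6 (Alice) has 6→7.
A2: add {9} — 9 (Alice) has 9→6.
A3: add {0} — 0 (Alice) has 0→9.
A4 = A3; e.g. 1 (Alice) has no edge into A3. Fixed point.
Alice's winning region = {0, 6, 7, 9}.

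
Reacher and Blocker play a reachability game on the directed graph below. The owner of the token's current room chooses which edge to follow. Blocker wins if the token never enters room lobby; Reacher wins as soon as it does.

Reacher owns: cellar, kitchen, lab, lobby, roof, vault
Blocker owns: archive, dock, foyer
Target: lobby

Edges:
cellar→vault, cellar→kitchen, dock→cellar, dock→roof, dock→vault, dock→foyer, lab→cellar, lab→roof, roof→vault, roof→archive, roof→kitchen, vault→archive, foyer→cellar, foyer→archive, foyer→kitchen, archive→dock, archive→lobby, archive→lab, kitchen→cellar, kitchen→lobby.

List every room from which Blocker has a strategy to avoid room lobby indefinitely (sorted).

A0 = {lobby}
A1: add {kitchen} — kitchen (Reacher) has kitchen→lobby.
A2: add {cellar, roof} — cellar (Reacher) has cellar→kitchen; roof (Reacher) has roof→kitchen.
A3: add {lab} — lab (Reacher) has lab→cellar.
A4 = A3; e.g. dock (Blocker) can still go to vault. Fixed point.
Reacher's attractor = {cellar, kitchen, lab, lobby, roof}; Blocker avoids the target exactly from the complement.

archive, dock, foyer, vault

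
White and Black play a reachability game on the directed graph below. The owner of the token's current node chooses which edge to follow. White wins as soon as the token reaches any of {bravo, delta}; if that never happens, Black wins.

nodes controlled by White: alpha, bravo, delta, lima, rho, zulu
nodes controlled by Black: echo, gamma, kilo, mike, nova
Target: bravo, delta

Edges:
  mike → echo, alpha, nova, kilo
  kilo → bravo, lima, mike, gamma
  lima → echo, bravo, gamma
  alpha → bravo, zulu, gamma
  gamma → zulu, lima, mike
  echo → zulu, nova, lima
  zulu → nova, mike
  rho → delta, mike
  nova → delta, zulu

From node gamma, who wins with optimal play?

A0 = {bravo, delta}
A1: add {alpha, lima, rho} — alpha (White) has alpha→bravo; lima (White) has lima→bravo; rho (White) has rho→delta.
A2 = A1; e.g. echo (Black) can still go to zulu. Fixed point.
gamma never enters the attractor, so Black can avoid the target forever.

Black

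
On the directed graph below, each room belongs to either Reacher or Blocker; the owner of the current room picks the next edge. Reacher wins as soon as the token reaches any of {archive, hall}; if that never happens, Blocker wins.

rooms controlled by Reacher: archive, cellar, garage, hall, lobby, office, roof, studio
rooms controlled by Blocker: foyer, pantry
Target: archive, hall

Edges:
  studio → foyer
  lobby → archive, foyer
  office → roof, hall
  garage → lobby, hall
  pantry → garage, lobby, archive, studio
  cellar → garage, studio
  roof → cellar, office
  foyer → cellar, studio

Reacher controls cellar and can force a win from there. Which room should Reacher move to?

A0 = {archive, hall}
A1: add {garage, lobby, office} — garage (Reacher) has garage→hall; lobby (Reacher) has lobby→archive; office (Reacher) has office→hall.
A2: add {cellar, roof} — cellar (Reacher) has cellar→garage; roof (Reacher) has roof→office.
A3 = A2; e.g. pantry (Blocker) can still go to studio. Fixed point.
From cellar, successor garage is in the attractor (rank 1); the other successor studio is not.

garage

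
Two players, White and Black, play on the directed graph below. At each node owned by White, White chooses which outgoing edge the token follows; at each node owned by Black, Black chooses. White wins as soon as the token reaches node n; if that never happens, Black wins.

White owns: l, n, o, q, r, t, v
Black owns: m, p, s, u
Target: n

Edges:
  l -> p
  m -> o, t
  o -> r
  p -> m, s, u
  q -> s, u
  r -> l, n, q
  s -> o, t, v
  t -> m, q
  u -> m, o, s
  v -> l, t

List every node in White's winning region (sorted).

n, o, r

A0 = {n}
A1: add {r} — r (White) has r→n.
A2: add {o} — o (White) has o→r.
A3 = A2; e.g. l (White) has no edge into A2. Fixed point.
White's winning region = {n, o, r}.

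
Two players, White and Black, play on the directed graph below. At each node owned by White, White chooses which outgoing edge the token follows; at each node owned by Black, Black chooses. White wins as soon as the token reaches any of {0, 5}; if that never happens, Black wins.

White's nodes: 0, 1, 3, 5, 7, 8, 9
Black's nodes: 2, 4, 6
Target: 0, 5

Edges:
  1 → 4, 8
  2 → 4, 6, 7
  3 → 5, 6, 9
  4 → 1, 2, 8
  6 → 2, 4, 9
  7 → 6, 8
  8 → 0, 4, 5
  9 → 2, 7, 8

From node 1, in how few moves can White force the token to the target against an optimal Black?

2

A0 = {0, 5}
A1: add {3, 8} — 3 (White) has 3→5; 8 (White) has 8→0.
A2: add {1, 7, 9} — 1 (White) has 1→8; 7 (White) has 7→8; 9 (White) has 9→8.
A3 = A2; e.g. 2 (Black) can still go to 4. Fixed point.
1 enters the attractor at level 2, so White can force the target in 2 moves from there.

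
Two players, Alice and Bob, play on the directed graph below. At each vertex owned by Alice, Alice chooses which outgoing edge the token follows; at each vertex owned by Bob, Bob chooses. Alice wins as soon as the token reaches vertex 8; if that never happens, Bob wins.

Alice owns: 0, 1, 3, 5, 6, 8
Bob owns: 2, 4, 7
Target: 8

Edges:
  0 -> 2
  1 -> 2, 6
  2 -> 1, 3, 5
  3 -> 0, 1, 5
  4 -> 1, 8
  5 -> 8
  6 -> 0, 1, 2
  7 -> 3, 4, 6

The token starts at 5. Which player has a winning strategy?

Alice

A0 = {8}
A1: add {5} — 5 (Alice) has 5→8.
5 ∈ A1, so Alice can force the target.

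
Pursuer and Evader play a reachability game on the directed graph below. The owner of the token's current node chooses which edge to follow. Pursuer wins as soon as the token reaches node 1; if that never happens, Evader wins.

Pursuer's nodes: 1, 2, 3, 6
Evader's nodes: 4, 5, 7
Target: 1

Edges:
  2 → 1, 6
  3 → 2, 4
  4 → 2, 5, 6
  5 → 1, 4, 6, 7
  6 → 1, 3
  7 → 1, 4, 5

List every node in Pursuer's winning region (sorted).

1, 2, 3, 6

A0 = {1}
A1: add {2, 6} — 2 (Pursuer) has 2→1; 6 (Pursuer) has 6→1.
A2: add {3} — 3 (Pursuer) has 3→2.
A3 = A2; e.g. 4 (Evader) can still go to 5. Fixed point.
Pursuer's winning region = {1, 2, 3, 6}.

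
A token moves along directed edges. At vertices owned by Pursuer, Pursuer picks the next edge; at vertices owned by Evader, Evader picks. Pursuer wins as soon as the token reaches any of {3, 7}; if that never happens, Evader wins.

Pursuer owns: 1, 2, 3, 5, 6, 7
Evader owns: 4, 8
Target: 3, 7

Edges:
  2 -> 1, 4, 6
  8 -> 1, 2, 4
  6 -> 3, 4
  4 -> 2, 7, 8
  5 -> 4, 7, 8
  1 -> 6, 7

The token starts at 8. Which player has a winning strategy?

A0 = {3, 7}
A1: add {1, 5, 6} — 1 (Pursuer) has 1→7; 5 (Pursuer) has 5→7; 6 (Pursuer) has 6→3.
A2: add {2} — 2 (Pursuer) has 2→1.
A3 = A2; e.g. 4 (Evader) can still go to 8. Fixed point.
8 never enters the attractor, so Evader can avoid the target forever.

Evader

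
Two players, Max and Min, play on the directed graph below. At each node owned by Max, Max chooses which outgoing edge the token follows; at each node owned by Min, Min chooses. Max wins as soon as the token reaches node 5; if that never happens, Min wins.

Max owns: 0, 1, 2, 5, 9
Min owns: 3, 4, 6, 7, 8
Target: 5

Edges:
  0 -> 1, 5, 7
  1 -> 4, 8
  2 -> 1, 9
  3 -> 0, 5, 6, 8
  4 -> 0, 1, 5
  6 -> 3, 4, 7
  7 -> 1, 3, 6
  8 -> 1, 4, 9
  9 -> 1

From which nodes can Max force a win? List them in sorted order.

0, 5

A0 = {5}
A1: add {0} — 0 (Max) has 0→5.
A2 = A1; e.g. 1 (Max) has no edge into A1. Fixed point.
Max's winning region = {0, 5}.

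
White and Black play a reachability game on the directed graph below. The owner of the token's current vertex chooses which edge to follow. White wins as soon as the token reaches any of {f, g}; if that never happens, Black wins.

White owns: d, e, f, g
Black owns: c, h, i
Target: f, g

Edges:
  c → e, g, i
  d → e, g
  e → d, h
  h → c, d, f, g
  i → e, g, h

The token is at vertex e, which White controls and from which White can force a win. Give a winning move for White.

d

A0 = {f, g}
A1: add {d} — d (White) has d→g.
A2: add {e} — e (White) has e→d.
A3 = A2; e.g. c (Black) can still go to i. Fixed point.
From e, successor d is in the attractor (rank 1); the other successor h is not.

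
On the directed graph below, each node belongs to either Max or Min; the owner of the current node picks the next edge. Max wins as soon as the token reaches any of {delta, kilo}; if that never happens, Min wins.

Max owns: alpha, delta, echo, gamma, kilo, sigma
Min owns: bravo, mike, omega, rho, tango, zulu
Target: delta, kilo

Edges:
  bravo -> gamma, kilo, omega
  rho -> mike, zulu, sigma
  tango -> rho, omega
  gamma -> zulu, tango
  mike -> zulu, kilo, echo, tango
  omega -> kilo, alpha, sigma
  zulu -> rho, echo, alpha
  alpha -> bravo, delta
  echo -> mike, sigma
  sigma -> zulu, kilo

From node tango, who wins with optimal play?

Min

A0 = {delta, kilo}
A1: add {alpha, sigma} — alpha (Max) has alpha→delta; sigma (Max) has sigma→kilo.
A2: add {echo, omega} — echo (Max) has echo→sigma; omega (Min): all of {kilo, alpha, sigma} already in.
A3 = A2; e.g. bravo (Min) can still go to gamma. Fixed point.
tango never enters the attractor, so Min can avoid the target forever.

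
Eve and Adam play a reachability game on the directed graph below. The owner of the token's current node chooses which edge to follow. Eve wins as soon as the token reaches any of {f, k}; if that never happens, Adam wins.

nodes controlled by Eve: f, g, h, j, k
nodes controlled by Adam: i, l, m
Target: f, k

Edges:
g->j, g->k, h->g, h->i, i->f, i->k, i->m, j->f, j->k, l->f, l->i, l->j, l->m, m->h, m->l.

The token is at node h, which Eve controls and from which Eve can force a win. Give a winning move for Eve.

g

A0 = {f, k}
A1: add {g, j} — g (Eve) has g→k; j (Eve) has j→f.
A2: add {h} — h (Eve) has h→g.
A3 = A2; e.g. i (Adam) can still go to m. Fixed point.
From h, successor g is in the attractor (rank 1); the other successor i is not.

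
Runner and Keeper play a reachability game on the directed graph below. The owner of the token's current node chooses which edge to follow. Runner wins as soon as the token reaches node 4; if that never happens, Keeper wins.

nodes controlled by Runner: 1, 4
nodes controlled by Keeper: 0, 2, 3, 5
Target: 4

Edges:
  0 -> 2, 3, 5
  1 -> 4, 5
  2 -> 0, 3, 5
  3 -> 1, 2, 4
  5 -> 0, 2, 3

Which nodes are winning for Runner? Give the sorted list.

1, 4

A0 = {4}
A1: add {1} — 1 (Runner) has 1→4.
A2 = A1; e.g. 0 (Keeper) can still go to 2. Fixed point.
Runner's winning region = {1, 4}.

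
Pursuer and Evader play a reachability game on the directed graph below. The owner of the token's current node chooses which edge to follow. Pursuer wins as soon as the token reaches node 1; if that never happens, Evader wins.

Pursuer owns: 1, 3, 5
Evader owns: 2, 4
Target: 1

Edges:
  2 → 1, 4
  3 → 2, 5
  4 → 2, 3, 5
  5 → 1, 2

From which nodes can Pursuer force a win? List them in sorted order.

1, 3, 5

A0 = {1}
A1: add {5} — 5 (Pursuer) has 5→1.
A2: add {3} — 3 (Pursuer) has 3→5.
A3 = A2; e.g. 2 (Evader) can still go to 4. Fixed point.
Pursuer's winning region = {1, 3, 5}.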